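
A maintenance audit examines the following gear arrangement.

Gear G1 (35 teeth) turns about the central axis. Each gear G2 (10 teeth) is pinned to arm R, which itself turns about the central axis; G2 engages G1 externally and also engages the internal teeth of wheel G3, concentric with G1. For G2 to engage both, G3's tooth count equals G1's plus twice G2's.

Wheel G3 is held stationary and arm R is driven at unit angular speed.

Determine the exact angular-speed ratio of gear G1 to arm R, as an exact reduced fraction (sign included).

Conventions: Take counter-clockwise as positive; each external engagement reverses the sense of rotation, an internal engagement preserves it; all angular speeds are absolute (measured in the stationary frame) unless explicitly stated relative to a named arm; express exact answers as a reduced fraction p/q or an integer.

18/7

recognized (axles ride arm R): planetary set, 35/10/55 teeth
ring teeth: 35 + 2·10 = 55
35(ω_sun−ω_arm) = −55(ω_ring−ω_arm),  ω_ring = 0, ω_arm = 1
ω_sun = 1 − (55/35)(0−1) = 18/7
ω_out/ω_in = 18/7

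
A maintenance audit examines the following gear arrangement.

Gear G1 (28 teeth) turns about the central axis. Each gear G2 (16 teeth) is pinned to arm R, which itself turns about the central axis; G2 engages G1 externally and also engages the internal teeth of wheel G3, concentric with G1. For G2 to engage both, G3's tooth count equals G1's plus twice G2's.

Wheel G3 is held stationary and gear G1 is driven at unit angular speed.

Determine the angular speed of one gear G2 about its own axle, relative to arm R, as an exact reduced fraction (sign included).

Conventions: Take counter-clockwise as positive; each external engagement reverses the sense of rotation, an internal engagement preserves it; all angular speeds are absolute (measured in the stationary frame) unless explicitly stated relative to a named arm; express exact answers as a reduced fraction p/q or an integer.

-105/88

class = planetary set [G3 = 28+2·16 = 60; Willis about the carrier]
ring teeth: 28 + 2·16 = 60
28(ω_sun−ω_arm) = −60(ω_ring−ω_arm),  ω_ring = 0, ω_sun = 1
28(1−ω_arm) = −60(0−ω_arm)  ⇒  88·ω_arm = 28  ⇒  ω_arm = 7/22
sun–planet mesh: 28·(1−7/22) = −16·(ω_p−ω_arm)  ⇒  ω_p−ω_arm = -105/88
exact speed ratio = -105/88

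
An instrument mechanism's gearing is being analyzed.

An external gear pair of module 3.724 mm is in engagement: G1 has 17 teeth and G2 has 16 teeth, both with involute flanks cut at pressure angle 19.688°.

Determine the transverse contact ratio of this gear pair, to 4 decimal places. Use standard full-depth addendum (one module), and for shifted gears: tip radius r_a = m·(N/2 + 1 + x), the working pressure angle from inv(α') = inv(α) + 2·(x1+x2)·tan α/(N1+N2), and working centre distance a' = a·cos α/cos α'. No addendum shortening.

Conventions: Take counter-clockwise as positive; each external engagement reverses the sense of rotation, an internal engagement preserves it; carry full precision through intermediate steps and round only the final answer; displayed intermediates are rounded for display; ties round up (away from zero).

1.5165

class = single-mesh tooth geometry [involute pair 17T × 16T, m = 3.724]
base radii: r_b1 = 29.803543, r_b2 = 28.050393
tip radii: r_a1 = 35.378000, r_a2 = 33.516000
no profile shift: α' = α, a' = a
action lengths: √(r_a1²−r_b1²) = 19.061787, √(r_a2²−r_b2²) = 18.343874
base pitch p_b = π·m·cos α = 11.015364
CR = (19.061787 + 18.343874 − 61.446000·sin 19.68800°)/11.015364 = 1.516484
contact ratio ≈ 1.5165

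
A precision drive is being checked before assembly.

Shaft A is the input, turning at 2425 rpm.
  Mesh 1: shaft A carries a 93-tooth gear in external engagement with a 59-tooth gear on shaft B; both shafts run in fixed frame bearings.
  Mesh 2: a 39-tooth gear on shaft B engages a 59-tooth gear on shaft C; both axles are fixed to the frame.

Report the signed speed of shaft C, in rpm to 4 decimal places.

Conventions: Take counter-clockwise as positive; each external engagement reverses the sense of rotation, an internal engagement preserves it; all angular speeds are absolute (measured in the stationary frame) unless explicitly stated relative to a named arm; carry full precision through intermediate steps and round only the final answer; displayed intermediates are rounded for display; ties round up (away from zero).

2-mesh fixed-axis compound train (all bearings frame-fixed)
mesh 1 [93T→59T]: ω = 2425.0000×93/59 = 3822.4576 rpm, sense flips to −
mesh 2 [39T→59T]: ω = 3822.4576×39/59 = 2526.7093 rpm, sense flips to +
signed output speed = +2526.7093 rpm

+2526.7093 rpm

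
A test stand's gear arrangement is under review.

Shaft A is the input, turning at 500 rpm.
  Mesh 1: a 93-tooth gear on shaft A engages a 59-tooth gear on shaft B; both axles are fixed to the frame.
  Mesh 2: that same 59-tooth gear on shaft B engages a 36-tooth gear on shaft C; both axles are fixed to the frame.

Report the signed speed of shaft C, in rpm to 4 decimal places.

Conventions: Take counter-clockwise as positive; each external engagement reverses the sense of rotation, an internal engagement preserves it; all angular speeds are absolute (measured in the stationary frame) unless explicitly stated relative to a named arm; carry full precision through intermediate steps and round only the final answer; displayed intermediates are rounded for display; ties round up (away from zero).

class = fixed-axis compound train [2 meshes; 2 ratios multiply, 2 sense flips]
mesh 1 [93T→59T]: ω = 500.0000×93/59 = 788.1356 rpm, sense flips to −
mesh 2 [59T→36T]: ω = 788.1356×59/36 = 1291.6667 rpm, sense flips to +
signed output speed = +1291.6667 rpm

+1291.6667 rpm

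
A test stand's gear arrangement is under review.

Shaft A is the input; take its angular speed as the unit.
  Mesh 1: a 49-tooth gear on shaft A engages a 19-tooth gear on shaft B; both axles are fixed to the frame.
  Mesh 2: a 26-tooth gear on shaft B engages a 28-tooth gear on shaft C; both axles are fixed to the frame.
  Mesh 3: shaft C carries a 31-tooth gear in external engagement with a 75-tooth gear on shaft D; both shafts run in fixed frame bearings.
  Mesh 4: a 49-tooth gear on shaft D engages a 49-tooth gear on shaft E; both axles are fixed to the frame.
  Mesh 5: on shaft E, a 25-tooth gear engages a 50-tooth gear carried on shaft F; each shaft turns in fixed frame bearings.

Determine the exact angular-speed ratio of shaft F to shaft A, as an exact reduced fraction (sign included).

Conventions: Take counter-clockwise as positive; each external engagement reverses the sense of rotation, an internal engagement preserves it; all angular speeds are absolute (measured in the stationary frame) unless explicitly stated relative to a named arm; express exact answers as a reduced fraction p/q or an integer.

-2821/5700

class = fixed-axis compound train [5 meshes; 5 ratios multiply, 5 sense flips]
mesh 1 [49T→19T]: running ratio 49/19, sense −
mesh 2 [26T→28T]: running ratio 91/38, sense +
mesh 3 [31T→75T]: running ratio 2821/2850, sense −
mesh 4 [49T→49T]: running ratio 2821/2850, sense +
mesh 5 [25T→50T]: running ratio 2821/5700, sense −
ω_out/ω_in = -2821/5700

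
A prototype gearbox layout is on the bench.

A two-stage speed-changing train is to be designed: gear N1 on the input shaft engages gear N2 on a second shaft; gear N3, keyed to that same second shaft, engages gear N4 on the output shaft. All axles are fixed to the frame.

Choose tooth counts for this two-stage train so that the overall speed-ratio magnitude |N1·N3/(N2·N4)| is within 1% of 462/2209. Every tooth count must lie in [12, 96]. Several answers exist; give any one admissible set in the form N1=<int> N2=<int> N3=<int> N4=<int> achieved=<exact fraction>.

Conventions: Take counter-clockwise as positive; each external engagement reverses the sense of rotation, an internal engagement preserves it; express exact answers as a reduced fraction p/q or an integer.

N1=14 N2=47 N3=33 N4=47 achieved=462/2209

topology: fixed-axis compound train — 2 stages, target 462/2209
target = 462/2209 in lowest terms: an exact hit needs N1·N3 = k·462 and N2·N4 = k·2209 for one integer k, every count in [12, 96]; additionally prefer no 1:1 stage (N1 ≠ N2, N3 ≠ N4)
k = 1: N1·N3 = 462 = 14·33, N2·N4 = 2209 = 47·47
achieved = 14·33/(47·47) = 462/2209; |achieved − target| = 0 ≤ 231/110450 ✓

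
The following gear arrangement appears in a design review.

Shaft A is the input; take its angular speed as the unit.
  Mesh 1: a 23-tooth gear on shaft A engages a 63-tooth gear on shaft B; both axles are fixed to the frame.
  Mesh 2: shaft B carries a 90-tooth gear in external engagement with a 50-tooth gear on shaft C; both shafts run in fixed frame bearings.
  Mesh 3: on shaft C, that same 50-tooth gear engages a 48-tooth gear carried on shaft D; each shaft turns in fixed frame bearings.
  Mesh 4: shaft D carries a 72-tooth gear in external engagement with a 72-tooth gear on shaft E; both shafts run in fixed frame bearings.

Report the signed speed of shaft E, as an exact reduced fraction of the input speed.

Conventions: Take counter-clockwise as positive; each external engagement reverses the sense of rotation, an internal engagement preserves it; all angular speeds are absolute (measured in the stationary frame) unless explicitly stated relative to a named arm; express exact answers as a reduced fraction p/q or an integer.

115/168

4-mesh fixed-axis compound train (all bearings frame-fixed)
mesh 1 [23T→63T]: |ω|/ω_in = 1×23/63 = 23/63, sense flips to −
mesh 2 [90T→50T]: |ω|/ω_in = (23/63)×90/50 = 23/35, sense flips to +
mesh 3 [50T→48T]: |ω|/ω_in = (23/35)×50/48 = 115/168, sense flips to −
mesh 4 [72T→72T]: |ω|/ω_in = (115/168)×72/72 = 115/168, sense flips to +
signed output speed (× input speed) = 115/168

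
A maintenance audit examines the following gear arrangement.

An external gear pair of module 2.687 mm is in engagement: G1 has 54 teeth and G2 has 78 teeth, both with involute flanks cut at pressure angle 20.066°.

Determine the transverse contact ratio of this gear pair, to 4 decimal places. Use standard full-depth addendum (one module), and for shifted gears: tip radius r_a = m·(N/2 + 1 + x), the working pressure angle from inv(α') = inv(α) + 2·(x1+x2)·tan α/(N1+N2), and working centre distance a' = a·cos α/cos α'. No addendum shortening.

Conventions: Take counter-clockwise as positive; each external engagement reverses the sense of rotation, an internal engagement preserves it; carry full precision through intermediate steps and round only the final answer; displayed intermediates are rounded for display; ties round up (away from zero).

recognized (one external pair, fixed centres): single-mesh tooth geometry, m = 2.687, N1 = 54, N2 = 78
base radii: r_b1 = 68.145132, r_b2 = 98.431857
tip radii: r_a1 = 75.236000, r_a2 = 107.480000
no profile shift: α' = α, a' = a
action lengths: √(r_a1²−r_b1²) = 31.885682, √(r_a2²−r_b2²) = 43.163872
base pitch p_b = π·m·cos α = 7.929046
CR = (31.885682 + 43.163872 − 177.342000·sin 20.06600°)/7.929046 = 1.791274
contact ratio ≈ 1.7913

1.7913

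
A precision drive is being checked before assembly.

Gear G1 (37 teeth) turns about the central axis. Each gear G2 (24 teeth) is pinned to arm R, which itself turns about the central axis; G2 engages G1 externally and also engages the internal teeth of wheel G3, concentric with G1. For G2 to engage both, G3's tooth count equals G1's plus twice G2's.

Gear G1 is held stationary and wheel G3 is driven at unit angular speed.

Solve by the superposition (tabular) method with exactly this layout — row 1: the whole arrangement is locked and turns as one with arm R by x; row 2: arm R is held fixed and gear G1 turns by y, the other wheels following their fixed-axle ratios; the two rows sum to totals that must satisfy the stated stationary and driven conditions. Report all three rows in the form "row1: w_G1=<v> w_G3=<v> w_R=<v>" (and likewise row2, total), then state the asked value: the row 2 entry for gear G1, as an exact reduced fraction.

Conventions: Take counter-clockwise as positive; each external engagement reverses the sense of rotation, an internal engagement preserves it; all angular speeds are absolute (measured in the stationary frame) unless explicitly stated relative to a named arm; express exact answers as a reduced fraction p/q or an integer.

row1: w_G1=85/122 w_G3=85/122 w_R=85/122
row2: w_G1=-85/122 w_G3=37/122 w_R=0
total: w_G1=0 w_G3=1 w_R=85/122
asked value: -85/122

recognized (axles ride arm R): planetary set, 37/24/85 teeth
row 1 (train locked, turned with arm): all members turn x
row 2 — arm fixed, fixed-axis ratios: sun y, ring −(37/85)·y, arm 0
boundary: total ω_sun = x + y = 0 and total ω_ring = x − (37/85)·y = 1  ⇒  y = -85/122, x = 85/122
row 2 ring = −(37/85)·(-85/122) = 37/122
totals (row 1 + row 2): sun 85/122 + (-85/122) = 0, ring 85/122 + 37/122 = 1, arm 85/122 + 0 = 85/122
asked cell (row2, sun) = -85/122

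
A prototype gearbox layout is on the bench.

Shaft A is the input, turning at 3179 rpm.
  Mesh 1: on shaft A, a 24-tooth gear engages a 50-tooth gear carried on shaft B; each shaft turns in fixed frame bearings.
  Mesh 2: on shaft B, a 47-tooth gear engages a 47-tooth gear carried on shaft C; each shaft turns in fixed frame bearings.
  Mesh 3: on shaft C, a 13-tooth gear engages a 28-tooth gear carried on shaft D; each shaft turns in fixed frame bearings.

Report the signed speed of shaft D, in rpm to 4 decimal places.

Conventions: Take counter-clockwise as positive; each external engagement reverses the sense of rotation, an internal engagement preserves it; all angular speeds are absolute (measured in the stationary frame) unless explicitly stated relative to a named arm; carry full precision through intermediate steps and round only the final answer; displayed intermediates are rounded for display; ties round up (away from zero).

3-mesh fixed-axis compound train (all bearings frame-fixed)
mesh 1 [24T→50T]: ω = 3179.0000×24/50 = 1525.9200 rpm, sense flips to −
mesh 2 [47T→47T]: ω = 1525.9200×47/47 = 1525.9200 rpm, sense flips to +
mesh 3 [13T→28T]: ω = 1525.9200×13/28 = 708.4629 rpm, sense flips to −
signed output speed = -708.4629 rpm

-708.4629 rpm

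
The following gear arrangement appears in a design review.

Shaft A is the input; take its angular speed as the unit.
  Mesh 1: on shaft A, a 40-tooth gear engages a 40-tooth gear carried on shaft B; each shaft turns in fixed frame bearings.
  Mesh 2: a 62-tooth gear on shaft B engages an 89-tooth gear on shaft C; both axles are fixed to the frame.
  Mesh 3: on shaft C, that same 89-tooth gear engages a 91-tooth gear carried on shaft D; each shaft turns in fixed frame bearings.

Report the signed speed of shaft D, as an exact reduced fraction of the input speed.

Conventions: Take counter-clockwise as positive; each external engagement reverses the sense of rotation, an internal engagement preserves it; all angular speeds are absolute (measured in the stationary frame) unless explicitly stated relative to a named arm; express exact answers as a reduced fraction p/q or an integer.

3-mesh fixed-axis compound train (all bearings frame-fixed)
mesh 1 [40T→40T]: |ω|/ω_in = 1×40/40 = 1, sense flips to −
mesh 2 [62T→89T]: |ω|/ω_in = 1×62/89 = 62/89, sense flips to +
mesh 3 [89T→91T]: |ω|/ω_in = (62/89)×89/91 = 62/91, sense flips to −
signed output speed (× input speed) = -62/91

-62/91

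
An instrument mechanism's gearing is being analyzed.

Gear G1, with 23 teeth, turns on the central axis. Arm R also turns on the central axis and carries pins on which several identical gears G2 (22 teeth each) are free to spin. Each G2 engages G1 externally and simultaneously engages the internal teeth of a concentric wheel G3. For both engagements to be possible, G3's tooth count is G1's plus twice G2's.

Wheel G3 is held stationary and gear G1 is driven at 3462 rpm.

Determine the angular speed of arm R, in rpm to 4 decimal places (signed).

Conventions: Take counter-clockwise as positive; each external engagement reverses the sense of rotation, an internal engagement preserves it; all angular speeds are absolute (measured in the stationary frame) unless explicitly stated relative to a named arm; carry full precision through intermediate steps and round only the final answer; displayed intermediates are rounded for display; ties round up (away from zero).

+884.7333 rpm

topology: planetary set — G1 23T / G2 22T / G3 67T, arm = carrier (Willis)
normalise by the input: solve with ω_sun = 1, then scale by 3462 rpm
ring teeth: 23 + 2·22 = 67
23(ω_sun−ω_arm) = −67(ω_ring−ω_arm),  ω_ring = 0, ω_sun = 1
23(1−ω_arm) = −67(0−ω_arm)  ⇒  90·ω_arm = 23  ⇒  ω_arm = 23/90
scale: ω_arm = 23/90 × 3462 rpm = +884.7333 rpm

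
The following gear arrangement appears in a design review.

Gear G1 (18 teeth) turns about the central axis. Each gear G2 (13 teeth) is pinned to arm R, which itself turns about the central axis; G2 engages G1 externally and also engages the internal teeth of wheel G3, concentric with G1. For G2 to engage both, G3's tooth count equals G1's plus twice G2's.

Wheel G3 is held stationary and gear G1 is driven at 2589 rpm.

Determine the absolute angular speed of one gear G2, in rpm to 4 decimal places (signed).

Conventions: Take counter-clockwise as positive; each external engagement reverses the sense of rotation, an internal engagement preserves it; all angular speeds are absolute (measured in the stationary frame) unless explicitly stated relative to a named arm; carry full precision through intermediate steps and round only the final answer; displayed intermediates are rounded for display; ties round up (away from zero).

-1792.3846 rpm

topology: planetary set — G1 18T / G2 13T / G3 44T, arm = carrier (Willis)
normalise by the input: solve with ω_sun = 1, then scale by 2589 rpm
ring teeth: 18 + 2·13 = 44
18(ω_sun−ω_arm) = −44(ω_ring−ω_arm),  ω_ring = 0, ω_sun = 1
18(1−ω_arm) = −44(0−ω_arm)  ⇒  62·ω_arm = 18  ⇒  ω_arm = 9/31
sun–planet mesh: 18·(1−9/31) = −13·(ω_p−ω_arm)  ⇒  ω_p−ω_arm = -396/403
ω_p = 9/31 − 396/403 = -9/13
scale: ω_p = -9/13 × 2589 rpm = -1792.3846 rpm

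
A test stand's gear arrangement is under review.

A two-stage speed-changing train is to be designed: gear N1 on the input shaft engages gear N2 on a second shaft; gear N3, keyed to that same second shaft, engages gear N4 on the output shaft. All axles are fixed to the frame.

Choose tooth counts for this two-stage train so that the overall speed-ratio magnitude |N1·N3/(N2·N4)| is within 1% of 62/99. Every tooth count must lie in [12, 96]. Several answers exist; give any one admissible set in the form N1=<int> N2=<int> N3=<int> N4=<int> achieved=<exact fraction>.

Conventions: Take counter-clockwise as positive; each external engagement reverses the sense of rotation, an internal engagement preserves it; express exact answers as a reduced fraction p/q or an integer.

N1=12 N2=18 N3=31 N4=33 achieved=62/99

topology: fixed-axis compound train — 2 stages, target 62/99
target = 62/99 in lowest terms: an exact hit needs N1·N3 = k·62 and N2·N4 = k·99 for one integer k, every count in [12, 96]; additionally prefer no 1:1 stage (N1 ≠ N2, N3 ≠ N4)
k = 1…5: no 1:1-free in-range split of k·62 and k·99 into factor pairs; take k = 6
k = 6: N1·N3 = 372 = 12·31, N2·N4 = 594 = 18·33
achieved = 12·31/(18·33) = 62/99; |achieved − target| = 0 ≤ 31/4950 ✓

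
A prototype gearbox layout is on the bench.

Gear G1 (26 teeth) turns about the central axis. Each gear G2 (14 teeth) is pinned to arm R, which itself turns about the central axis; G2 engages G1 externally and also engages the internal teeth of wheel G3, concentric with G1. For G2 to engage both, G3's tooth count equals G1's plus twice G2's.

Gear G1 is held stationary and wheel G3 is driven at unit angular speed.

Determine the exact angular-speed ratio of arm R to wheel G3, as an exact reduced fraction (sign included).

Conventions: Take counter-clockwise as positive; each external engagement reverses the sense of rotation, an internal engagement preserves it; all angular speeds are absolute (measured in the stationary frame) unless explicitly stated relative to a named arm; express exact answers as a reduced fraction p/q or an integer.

topology: planetary set — G1 26T / G2 14T / G3 54T, arm = carrier (Willis)
ring teeth: 26 + 2·14 = 54
26(ω_sun−ω_arm) = −54(ω_ring−ω_arm),  ω_sun = 0, ω_ring = 1
26(0−ω_arm) = −54(1−ω_arm)  ⇒  80·ω_arm = 54  ⇒  ω_arm = 27/40
ω_out/ω_in = 27/40

27/40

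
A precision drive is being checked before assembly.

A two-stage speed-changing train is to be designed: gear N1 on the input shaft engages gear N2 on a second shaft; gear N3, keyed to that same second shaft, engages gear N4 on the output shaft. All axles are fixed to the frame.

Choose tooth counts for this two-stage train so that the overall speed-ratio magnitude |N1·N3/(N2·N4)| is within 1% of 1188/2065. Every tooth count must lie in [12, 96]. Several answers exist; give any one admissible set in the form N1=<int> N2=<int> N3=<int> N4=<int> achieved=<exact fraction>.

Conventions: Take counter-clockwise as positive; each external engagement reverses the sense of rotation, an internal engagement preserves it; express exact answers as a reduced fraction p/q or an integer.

design class (target 1188/2065): fixed-axis compound train
target = 1188/2065 in lowest terms: an exact hit needs N1·N3 = k·1188 and N2·N4 = k·2065 for one integer k, every count in [12, 96]; additionally prefer no 1:1 stage (N1 ≠ N2, N3 ≠ N4)
k = 1: N1·N3 = 1188 = 18·66, N2·N4 = 2065 = 35·59
achieved = 18·66/(35·59) = 1188/2065; |achieved − target| = 0 ≤ 297/51625 ✓

N1=18 N2=35 N3=66 N4=59 achieved=1188/2065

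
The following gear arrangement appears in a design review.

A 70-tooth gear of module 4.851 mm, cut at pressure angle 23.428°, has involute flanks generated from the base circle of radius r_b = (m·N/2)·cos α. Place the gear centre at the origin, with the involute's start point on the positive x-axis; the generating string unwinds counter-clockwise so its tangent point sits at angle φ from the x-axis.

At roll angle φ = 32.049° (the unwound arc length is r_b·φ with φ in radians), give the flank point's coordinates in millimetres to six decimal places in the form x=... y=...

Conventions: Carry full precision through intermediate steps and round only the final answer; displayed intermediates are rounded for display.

x=178.286295 y=8.807215

recognized (one wheel, involute flank): single-mesh tooth geometry, m = 4.851, N = 70
pitch radius r_p = m·N/2 = 4.851·70/2 = 169.785000
base radius r_b = r_p·cos α = 169.785000·cos 23.428° = 155.787998
roll angle φ = 32.049° = 0.55936057 rad
x = r_b·(cos φ + φ·sin φ) = 178.286295
y = r_b·(sin φ − φ·cos φ) = 8.807215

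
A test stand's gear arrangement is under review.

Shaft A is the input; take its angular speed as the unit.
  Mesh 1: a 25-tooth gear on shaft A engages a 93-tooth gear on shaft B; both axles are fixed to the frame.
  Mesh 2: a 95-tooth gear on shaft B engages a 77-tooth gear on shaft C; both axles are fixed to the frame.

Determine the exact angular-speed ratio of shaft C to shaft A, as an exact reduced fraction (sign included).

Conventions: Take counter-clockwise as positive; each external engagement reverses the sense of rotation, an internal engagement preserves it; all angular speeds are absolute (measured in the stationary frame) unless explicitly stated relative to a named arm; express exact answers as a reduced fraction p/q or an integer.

2375/7161

class = fixed-axis compound train [2 meshes; 2 ratios multiply, 2 sense flips]
mesh 1 [25T→93T]: running ratio 25/93, sense −
mesh 2 [95T→77T]: running ratio 2375/7161, sense +
ω_out/ω_in = 2375/7161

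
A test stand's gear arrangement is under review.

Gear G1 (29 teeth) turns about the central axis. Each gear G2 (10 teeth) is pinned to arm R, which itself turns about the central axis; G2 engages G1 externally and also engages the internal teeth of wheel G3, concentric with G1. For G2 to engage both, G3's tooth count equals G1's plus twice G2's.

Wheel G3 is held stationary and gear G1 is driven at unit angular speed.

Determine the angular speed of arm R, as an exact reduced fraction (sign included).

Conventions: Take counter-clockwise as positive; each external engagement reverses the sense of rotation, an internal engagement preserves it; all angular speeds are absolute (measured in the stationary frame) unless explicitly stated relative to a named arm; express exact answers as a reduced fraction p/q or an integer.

planetary set (29T centre, 10T on arm, 49T internal) — Willis relation
ring teeth: 29 + 2·10 = 49
29(ω_sun−ω_arm) = −49(ω_ring−ω_arm),  ω_ring = 0, ω_sun = 1
29(1−ω_arm) = −49(0−ω_arm)  ⇒  78·ω_arm = 29  ⇒  ω_arm = 29/78
exact speed ratio = 29/78

29/78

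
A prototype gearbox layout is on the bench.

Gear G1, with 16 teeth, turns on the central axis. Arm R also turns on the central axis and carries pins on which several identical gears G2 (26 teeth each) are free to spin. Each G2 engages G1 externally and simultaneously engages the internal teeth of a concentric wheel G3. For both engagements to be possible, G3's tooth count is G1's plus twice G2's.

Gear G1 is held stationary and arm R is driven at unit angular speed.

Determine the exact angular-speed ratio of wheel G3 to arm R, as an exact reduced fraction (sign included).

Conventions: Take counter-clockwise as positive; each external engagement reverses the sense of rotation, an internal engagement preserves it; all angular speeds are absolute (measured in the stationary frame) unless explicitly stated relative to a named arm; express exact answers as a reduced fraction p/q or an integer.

topology: planetary set — G1 16T / G2 26T / G3 68T, arm = carrier (Willis)
ring teeth: 16 + 2·26 = 68
16(ω_sun−ω_arm) = −68(ω_ring−ω_arm),  ω_sun = 0, ω_arm = 1
ω_ring = 1 − (16/68)(0−1) = 21/17
ω_out/ω_in = 21/17

21/17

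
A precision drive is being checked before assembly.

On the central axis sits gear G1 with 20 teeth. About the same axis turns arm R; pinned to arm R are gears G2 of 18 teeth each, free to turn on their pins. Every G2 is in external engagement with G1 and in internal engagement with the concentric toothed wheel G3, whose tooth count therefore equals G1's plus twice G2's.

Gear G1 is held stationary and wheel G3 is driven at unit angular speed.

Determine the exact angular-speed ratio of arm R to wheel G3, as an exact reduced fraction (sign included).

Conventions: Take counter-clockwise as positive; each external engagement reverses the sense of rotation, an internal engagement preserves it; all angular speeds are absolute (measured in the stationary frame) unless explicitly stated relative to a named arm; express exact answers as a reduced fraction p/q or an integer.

planetary set (20T centre, 18T on arm, 56T internal) — Willis relation
ring teeth: 20 + 2·18 = 56
20(ω_sun−ω_arm) = −56(ω_ring−ω_arm),  ω_sun = 0, ω_ring = 1
20(0−ω_arm) = −56(1−ω_arm)  ⇒  76·ω_arm = 56  ⇒  ω_arm = 14/19
ω_out/ω_in = 14/19

14/19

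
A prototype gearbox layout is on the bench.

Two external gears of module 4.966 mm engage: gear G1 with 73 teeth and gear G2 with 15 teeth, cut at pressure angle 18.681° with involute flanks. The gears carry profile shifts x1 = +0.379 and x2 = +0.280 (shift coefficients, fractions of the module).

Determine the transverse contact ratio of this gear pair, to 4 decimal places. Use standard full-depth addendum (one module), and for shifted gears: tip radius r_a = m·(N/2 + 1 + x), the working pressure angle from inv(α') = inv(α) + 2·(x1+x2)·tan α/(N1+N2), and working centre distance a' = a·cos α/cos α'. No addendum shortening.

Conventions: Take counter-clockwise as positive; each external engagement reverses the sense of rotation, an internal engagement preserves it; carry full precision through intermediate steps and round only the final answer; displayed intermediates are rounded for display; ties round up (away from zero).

1.5778

topology: single-mesh involute geometry — m = 4.966, 73T/15T pair
base radii: r_b1 = 171.709650, r_b2 = 35.282805
tip radii: r_a1 = 188.107114, r_a2 = 43.601480
inv(α') = inv(18.681°) + 2·(+0.379+0.280)·tan α/(73+15) = 0.01713080  ⇒  α' = 20.91639°
a' = a·cos α / cos α' = 218.5040·cos 18.681°/cos 20.91639° = 221.595035
action lengths: √(r_a1²−r_b1²) = 76.811995, √(r_a2²−r_b2²) = 25.616650
base pitch p_b = π·m·cos α = 14.779227
CR = (76.811995 + 25.616650 − 221.595035·sin 20.91639°)/14.779227 = 1.577760
contact ratio ≈ 1.5778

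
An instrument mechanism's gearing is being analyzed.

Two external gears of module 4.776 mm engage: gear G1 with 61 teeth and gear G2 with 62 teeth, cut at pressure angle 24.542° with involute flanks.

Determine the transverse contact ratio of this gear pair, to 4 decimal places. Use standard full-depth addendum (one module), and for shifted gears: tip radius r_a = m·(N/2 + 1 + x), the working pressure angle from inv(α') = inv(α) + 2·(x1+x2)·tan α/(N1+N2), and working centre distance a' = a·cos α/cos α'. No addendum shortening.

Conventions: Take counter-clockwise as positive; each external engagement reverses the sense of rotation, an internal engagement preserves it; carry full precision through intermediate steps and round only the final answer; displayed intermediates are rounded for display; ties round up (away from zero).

1.5738

single-mesh involute tooth geometry (61T engaging 62T at module 4.776)
base radii: r_b1 = 132.507922, r_b2 = 134.680183
tip radii: r_a1 = 150.444000, r_a2 = 152.832000
no profile shift: α' = α, a' = a
action lengths: √(r_a1²−r_b1²) = 71.239370, √(r_a2²−r_b2²) = 72.241737
base pitch p_b = π·m·cos α = 13.648718
CR = (71.239370 + 72.241737 − 293.724000·sin 24.54200°)/13.648718 = 1.573764
contact ratio ≈ 1.5738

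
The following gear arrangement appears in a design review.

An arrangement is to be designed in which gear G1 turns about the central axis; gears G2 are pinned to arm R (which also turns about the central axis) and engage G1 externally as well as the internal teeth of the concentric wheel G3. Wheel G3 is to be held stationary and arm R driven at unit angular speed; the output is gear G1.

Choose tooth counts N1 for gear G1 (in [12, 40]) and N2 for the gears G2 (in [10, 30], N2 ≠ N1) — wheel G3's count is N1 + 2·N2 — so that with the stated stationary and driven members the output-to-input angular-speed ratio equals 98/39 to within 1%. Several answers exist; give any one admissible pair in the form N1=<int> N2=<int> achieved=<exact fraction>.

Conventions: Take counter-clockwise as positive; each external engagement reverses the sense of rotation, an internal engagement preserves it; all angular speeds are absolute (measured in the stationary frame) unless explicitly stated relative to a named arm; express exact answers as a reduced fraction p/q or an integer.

N1=39 N2=10 achieved=98/39

topology: planetary set — design target 98/39, arm = carrier (Willis)
Willis with ω_ring = 0: ω_sun/ω_arm = (N1+N3)/N1; set equal to 98/39  ⇒  N3/N1 = 98/39 − 1 = 59/39
N3 = N1 + 2·N2  ⇒  N2/N1 = (N3/N1 − 1)/2 = (59/39 − 1)/2 = 10/39
smallest multiple with N1 ≥ 12 and N2 ≥ 10: k = 1  ⇒  N1 = 1·39 = 39, N2 = 1·10 = 10 (N1 ≤ 40, N2 ≤ 30, N2 ≠ N1 ✓), N3 = 39 + 2·10 = 59
check: (N1+N3)/N1 with N1 = 39, N3 = 59 gives 98/39; |achieved − target| = 0 ≤ 49/1950 ✓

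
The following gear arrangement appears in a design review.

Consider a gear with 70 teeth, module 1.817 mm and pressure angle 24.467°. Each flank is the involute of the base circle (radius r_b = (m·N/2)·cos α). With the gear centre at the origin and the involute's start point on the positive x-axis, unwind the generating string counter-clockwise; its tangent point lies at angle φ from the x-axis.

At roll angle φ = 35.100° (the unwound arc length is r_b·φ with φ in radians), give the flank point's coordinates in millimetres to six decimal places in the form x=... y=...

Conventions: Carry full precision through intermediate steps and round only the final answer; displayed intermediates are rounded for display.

x=67.747861 y=4.271741

single-mesh involute tooth geometry (70T wheel at module 1.817)
pitch radius r_p = m·N/2 = 1.817·70/2 = 63.595000
base radius r_b = r_p·cos α = 63.595000·cos 24.467° = 57.884167
roll angle φ = 35.100° = 0.61261057 rad
x = r_b·(cos φ + φ·sin φ) = 67.747861
y = r_b·(sin φ − φ·cos φ) = 4.271741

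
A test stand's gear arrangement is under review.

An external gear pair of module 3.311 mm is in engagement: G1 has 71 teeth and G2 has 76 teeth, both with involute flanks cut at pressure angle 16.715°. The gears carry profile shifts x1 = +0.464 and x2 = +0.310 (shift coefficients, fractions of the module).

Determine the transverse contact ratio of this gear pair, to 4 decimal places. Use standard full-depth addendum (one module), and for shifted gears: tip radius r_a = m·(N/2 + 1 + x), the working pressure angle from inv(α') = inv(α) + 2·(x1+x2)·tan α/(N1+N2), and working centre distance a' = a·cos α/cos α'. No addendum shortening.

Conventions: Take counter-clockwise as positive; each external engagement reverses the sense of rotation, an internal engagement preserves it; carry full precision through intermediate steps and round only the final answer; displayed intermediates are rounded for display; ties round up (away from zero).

1.9248

recognized (one external pair, fixed centres): single-mesh tooth geometry, m = 3.311, N1 = 71, N2 = 76
base radii: r_b1 = 112.574088, r_b2 = 120.501841
tip radii: r_a1 = 122.387804, r_a2 = 130.155410
inv(α') = inv(16.715°) + 2·(+0.464+0.310)·tan α/(71+76) = 0.01173032  ⇒  α' = 18.51070°
a' = a·cos α / cos α' = 243.3585·cos 16.715°/cos 18.51070° = 245.792131
action lengths: √(r_a1²−r_b1²) = 48.019258, √(r_a2²−r_b2²) = 49.190823
base pitch p_b = π·m·cos α = 9.962308
CR = (48.019258 + 49.190823 − 245.792131·sin 18.51070°)/9.962308 = 1.924813
contact ratio ≈ 1.9248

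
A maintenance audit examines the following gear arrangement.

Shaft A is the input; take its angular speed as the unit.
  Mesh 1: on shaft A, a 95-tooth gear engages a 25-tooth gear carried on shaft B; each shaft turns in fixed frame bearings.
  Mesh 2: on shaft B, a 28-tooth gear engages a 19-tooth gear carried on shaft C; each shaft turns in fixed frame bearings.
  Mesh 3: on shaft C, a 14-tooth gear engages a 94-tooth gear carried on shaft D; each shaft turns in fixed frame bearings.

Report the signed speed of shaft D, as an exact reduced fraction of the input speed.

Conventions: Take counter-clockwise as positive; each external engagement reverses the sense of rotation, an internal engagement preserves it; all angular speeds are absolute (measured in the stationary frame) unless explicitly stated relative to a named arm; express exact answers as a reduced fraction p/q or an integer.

-196/235

3-mesh fixed-axis compound train (all bearings frame-fixed)
mesh 1 [95T→25T]: |ω|/ω_in = 1×95/25 = 19/5, sense flips to −
mesh 2 [28T→19T]: |ω|/ω_in = (19/5)×28/19 = 28/5, sense flips to +
mesh 3 [14T→94T]: |ω|/ω_in = (28/5)×14/94 = 196/235, sense flips to −
signed output speed (× input speed) = -196/235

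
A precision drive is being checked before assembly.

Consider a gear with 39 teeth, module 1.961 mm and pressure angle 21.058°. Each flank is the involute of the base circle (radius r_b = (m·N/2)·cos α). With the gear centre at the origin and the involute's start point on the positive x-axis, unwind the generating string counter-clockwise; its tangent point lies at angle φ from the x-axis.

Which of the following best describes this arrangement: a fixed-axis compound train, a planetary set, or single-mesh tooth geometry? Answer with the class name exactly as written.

single-mesh tooth geometry

class = single-mesh tooth geometry [base-circle involute, m = 1.961, 39T]
classification: single-mesh tooth geometry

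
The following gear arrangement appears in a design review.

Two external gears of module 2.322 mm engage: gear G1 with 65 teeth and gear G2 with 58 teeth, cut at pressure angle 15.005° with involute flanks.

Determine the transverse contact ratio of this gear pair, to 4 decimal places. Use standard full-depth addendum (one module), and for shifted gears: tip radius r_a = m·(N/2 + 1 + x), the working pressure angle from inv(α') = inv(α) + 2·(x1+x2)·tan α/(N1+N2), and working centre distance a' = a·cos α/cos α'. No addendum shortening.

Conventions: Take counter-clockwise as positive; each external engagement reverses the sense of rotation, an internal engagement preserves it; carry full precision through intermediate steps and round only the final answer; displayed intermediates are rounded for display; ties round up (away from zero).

2.1469

class = single-mesh tooth geometry [involute pair 65T × 58T, m = 2.322]
base radii: r_b1 = 72.891888, r_b2 = 65.041992
tip radii: r_a1 = 77.787000, r_a2 = 69.660000
no profile shift: α' = α, a' = a
action lengths: √(r_a1²−r_b1²) = 27.158610, √(r_a2²−r_b2²) = 24.941028
base pitch p_b = π·m·cos α = 7.046050
CR = (27.158610 + 24.941028 − 142.803000·sin 15.00500°)/7.046050 = 2.146943
contact ratio ≈ 2.1469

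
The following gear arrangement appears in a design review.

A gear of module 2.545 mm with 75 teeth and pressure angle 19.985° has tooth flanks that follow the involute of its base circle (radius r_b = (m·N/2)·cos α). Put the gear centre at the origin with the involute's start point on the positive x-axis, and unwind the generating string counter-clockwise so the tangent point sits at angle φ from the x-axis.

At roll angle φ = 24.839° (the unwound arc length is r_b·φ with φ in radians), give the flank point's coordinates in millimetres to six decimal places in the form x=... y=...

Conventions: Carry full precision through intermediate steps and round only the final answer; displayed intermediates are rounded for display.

x=97.726851 y=2.390425

recognized (one wheel, involute flank): single-mesh tooth geometry, m = 2.545, N = 75
pitch radius r_p = m·N/2 = 2.545·75/2 = 95.437500
base radius r_b = r_p·cos α = 95.437500·cos 19.985° = 89.690457
roll angle φ = 24.839° = 0.43352233 rad
x = r_b·(cos φ + φ·sin φ) = 97.726851
y = r_b·(sin φ − φ·cos φ) = 2.390425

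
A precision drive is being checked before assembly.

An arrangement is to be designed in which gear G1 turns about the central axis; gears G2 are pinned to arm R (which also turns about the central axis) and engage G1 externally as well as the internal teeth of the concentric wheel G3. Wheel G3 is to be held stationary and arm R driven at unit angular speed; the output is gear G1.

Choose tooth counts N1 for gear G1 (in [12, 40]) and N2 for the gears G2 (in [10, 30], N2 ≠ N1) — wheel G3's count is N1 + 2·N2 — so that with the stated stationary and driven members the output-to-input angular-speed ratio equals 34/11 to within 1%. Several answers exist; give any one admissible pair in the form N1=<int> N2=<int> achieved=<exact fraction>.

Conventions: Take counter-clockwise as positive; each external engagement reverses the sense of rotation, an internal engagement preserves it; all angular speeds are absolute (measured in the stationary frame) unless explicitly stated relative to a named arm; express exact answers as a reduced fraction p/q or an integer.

planetary set to be sized for 34/11 (Willis relation)
Willis with ω_ring = 0: ω_sun/ω_arm = (N1+N3)/N1; set equal to 34/11  ⇒  N3/N1 = 34/11 − 1 = 23/11
N3 = N1 + 2·N2  ⇒  N2/N1 = (N3/N1 − 1)/2 = (23/11 − 1)/2 = 6/11
smallest multiple with N1 ≥ 12 and N2 ≥ 10: k = 2  ⇒  N1 = 2·11 = 22, N2 = 2·6 = 12 (N1 ≤ 40, N2 ≤ 30, N2 ≠ N1 ✓), N3 = 22 + 2·12 = 46
check: (N1+N3)/N1 with N1 = 22, N3 = 46 gives 34/11; |achieved − target| = 0 ≤ 17/550 ✓

N1=22 N2=12 achieved=34/11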